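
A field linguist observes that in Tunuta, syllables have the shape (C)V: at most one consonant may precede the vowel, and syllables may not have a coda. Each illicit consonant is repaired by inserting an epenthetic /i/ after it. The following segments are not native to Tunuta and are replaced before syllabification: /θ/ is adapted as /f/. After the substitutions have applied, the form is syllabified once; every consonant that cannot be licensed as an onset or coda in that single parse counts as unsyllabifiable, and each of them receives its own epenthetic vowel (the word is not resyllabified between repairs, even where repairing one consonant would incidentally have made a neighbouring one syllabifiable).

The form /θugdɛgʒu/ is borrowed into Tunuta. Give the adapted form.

Substitution: /θ/ → /f/, giving /fugdɛgʒu/.
Under (C)V, the unsyllabifiable consonants are /g/, /g/ (no codas are permitted; onsets are limited to one consonant).
Epenthesis after each stranded consonant: /g/ → /gi/, /g/ → /gi/.

fugidɛgiʒu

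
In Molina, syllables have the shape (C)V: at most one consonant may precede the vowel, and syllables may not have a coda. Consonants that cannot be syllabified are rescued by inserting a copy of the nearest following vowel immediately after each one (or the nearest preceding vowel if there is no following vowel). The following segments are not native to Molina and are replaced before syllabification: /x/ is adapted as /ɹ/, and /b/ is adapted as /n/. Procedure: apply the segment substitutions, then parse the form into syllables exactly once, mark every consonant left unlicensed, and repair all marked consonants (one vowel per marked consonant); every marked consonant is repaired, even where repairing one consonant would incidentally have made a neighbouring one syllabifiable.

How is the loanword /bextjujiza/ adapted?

neɹutujujiza

Substitution: /b/ → /n/, /x/ → /ɹ/, giving /neɹtjujiza/.
Under (C)V, the unsyllabifiable consonants are /ɹ/, /t/ (no codas are permitted; onsets are limited to one consonant).
Inserting the epenthetic vowel yields /ɹ/ → /ɹu/, /t/ → /tu/.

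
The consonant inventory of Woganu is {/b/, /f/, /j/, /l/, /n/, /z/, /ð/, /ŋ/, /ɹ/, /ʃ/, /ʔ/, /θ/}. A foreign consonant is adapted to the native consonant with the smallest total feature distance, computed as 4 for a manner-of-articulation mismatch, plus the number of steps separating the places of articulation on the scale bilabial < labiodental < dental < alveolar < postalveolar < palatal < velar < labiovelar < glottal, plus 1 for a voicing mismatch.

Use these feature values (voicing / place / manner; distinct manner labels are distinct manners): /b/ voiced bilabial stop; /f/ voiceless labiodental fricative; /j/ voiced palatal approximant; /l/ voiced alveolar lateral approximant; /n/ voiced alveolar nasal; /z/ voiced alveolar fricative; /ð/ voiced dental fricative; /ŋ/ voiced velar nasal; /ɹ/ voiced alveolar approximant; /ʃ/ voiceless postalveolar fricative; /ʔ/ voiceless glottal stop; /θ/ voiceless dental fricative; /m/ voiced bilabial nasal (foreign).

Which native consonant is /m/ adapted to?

/n/ is closest: same manner (nasal), place distance 3 (bilabial→alveolar), same voicing; total 3. Next closest is /b/ at distance 4.

n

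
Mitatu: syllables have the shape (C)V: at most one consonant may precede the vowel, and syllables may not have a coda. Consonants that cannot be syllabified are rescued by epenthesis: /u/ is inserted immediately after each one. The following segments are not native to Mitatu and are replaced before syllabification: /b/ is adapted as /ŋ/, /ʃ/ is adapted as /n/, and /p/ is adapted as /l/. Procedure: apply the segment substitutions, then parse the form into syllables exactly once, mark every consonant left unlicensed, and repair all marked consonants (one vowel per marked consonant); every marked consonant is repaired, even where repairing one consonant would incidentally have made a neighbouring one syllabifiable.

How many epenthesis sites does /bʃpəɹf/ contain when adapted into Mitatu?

After substitution the input is /ŋnləɹf/.
The unsyllabifiable consonants are /ŋ/, /n/, /ɹ/, /f/; each receives one epenthetic vowel.

4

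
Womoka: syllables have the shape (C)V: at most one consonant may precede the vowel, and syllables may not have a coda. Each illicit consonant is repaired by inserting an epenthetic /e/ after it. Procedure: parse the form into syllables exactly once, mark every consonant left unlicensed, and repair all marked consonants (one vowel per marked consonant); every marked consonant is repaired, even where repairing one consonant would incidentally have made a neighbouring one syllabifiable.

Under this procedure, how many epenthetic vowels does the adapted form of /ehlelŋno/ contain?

The unsyllabifiable consonants are /h/, /l/, /ŋ/; each receives one epenthetic vowel.

3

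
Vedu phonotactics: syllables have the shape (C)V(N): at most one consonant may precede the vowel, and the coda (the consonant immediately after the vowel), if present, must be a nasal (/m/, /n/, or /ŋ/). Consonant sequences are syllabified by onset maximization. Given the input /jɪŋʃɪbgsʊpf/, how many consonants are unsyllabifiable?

4

The consonants /b/, /g/, /p/, /f/ cannot be parsed into a legal (C)V(N) syllable (only a nasal (/m/, /n/, or /ŋ/) is licensed in coda position; onsets are limited to one consonant).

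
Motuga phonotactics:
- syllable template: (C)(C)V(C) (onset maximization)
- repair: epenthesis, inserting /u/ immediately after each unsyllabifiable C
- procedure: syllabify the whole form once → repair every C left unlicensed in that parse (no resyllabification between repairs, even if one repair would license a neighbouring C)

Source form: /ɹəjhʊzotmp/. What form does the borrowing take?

Syllabifying with onset maximization leaves /m/, /p/ stranded (at most one coda consonant is licensed; onsets may contain at most 2 consonants).
Epenthesis after each stranded consonant: /m/ → /mu/, /p/ → /pu/.

ɹəjhʊzotmupu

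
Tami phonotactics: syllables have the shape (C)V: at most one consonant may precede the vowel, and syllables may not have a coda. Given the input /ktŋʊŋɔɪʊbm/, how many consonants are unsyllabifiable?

4

Syllabifying with onset maximization leaves /k/, /t/, /b/, /m/ stranded (no codas are permitted; onsets are limited to one consonant).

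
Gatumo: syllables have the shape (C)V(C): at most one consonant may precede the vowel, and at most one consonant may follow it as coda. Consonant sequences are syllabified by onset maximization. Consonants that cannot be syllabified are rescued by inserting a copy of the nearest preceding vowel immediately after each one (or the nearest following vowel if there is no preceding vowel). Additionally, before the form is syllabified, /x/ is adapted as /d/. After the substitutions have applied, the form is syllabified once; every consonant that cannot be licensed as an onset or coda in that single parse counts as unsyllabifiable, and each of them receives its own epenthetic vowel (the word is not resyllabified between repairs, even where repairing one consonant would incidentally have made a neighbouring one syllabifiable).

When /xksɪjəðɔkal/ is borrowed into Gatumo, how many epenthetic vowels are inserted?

After substitution the input is /dksɪjəðɔkal/.
The unsyllabifiable consonants are /d/, /k/; each receives one epenthetic vowel.

2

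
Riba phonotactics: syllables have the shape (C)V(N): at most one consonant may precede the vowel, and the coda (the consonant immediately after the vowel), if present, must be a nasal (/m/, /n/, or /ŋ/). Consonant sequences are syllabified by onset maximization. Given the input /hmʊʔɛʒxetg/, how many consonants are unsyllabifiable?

4

Syllabifying with onset maximization leaves /h/, /ʒ/, /t/, /g/ stranded (only a nasal (/m/, /n/, or /ŋ/) is licensed in coda position; onsets are limited to one consonant).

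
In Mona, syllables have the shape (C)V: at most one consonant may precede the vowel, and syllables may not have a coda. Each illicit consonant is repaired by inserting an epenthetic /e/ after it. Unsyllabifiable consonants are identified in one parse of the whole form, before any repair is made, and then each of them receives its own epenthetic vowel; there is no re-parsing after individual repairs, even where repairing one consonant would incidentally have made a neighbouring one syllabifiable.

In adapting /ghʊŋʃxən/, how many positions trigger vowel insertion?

The unsyllabifiable consonants are /g/, /ŋ/, /ʃ/, /n/; each receives one epenthetic vowel.

4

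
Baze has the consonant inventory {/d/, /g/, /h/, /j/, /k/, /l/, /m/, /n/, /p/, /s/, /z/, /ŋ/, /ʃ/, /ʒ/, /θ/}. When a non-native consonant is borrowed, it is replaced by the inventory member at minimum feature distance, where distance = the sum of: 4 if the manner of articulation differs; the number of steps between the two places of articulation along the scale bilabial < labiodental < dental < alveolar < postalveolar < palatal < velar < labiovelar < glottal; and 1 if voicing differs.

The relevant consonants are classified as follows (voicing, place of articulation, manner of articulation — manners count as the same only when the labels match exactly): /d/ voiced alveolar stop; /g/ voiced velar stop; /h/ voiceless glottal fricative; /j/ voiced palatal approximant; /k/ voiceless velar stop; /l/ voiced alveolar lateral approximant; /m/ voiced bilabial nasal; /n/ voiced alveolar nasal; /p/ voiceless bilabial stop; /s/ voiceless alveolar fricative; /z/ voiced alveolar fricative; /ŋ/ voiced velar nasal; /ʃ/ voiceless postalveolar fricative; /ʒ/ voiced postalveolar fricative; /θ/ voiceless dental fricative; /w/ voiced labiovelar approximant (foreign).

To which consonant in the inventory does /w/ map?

/j/ is closest: same manner (approximant), place distance 2 (labiovelar→palatal), same voicing; total 2. Next closest is /g/ at distance 5.

j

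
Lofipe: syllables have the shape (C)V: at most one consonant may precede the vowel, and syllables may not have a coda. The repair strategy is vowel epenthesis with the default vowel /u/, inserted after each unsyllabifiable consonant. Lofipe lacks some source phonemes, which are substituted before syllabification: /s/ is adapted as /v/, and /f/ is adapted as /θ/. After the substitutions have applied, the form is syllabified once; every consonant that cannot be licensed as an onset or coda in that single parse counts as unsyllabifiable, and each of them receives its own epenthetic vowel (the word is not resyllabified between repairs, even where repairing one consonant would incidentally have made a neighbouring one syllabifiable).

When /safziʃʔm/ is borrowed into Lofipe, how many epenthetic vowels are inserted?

After substitution the input is /vaθziʃʔm/.
The unsyllabifiable consonants are /θ/, /ʃ/, /ʔ/, /m/; each receives one epenthetic vowel.

4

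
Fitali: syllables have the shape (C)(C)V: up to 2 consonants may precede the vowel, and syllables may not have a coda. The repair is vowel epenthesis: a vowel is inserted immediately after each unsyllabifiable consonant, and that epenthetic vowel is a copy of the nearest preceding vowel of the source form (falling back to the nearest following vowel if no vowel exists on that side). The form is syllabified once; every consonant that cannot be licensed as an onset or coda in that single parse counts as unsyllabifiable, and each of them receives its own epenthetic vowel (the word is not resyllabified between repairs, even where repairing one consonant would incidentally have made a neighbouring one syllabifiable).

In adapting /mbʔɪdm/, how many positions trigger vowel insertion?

The unsyllabifiable consonants are /m/, /d/, /m/; each receives one epenthetic vowel.

3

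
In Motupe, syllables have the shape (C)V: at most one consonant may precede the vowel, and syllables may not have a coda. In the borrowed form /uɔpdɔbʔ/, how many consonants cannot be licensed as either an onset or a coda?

Syllabifying with onset maximization leaves /p/, /b/, /ʔ/ stranded (no codas are permitted; onsets are limited to one consonant).

3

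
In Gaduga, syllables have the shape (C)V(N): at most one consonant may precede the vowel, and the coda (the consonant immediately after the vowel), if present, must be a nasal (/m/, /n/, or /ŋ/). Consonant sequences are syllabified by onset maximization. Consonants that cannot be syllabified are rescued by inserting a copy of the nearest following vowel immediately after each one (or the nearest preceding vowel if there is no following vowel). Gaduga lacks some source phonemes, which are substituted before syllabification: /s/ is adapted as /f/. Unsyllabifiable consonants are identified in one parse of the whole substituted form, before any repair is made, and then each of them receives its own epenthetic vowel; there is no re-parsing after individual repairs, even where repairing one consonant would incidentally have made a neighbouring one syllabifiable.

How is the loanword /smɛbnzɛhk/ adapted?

Substitution: /s/ → /f/, giving /fmɛbnzɛhk/.
The consonants /f/, /b/, /n/, /h/, /k/ cannot be parsed into a legal (C)V(N) syllable (only a nasal (/m/, /n/, or /ŋ/) is licensed in coda position; onsets are limited to one consonant).
Epenthesis after each stranded consonant: /f/ → /fɛ/, /b/ → /bɛ/, /n/ → /nɛ/, /h/ → /hɛ/, /k/ → /kɛ/.

fɛmɛbɛnɛzɛhɛkɛ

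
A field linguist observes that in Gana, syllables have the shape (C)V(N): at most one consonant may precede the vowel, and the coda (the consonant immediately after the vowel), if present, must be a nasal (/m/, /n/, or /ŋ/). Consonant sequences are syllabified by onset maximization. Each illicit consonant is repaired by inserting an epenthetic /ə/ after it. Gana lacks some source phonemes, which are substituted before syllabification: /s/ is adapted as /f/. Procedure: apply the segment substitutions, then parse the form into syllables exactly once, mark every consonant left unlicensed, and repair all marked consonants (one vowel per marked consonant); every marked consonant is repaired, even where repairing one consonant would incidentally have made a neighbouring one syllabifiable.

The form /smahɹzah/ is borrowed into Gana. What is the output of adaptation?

fəmahəɹəzahə

Substitution: /s/ → /f/, giving /fmahɹzah/.
The consonants /f/, /h/, /ɹ/, /h/ cannot be parsed into a legal (C)V(N) syllable (only a nasal (/m/, /n/, or /ŋ/) is licensed in coda position; onsets are limited to one consonant).
Each unlicensed consonant becomes the onset of a new syllable: /f/ → /fə/, /h/ → /hə/, /ɹ/ → /ɹə/, /h/ → /hə/.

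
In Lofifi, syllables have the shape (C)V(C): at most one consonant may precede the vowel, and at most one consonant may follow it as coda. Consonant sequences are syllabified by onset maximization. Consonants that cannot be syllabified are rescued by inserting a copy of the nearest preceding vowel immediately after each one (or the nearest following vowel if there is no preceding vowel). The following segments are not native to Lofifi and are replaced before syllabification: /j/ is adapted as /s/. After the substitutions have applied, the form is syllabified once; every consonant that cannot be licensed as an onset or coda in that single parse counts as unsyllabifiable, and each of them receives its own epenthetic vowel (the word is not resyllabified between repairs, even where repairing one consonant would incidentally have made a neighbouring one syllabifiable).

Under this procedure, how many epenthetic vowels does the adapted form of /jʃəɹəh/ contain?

1

After substitution the input is /sʃəɹəh/.
The unsyllabifiable consonants are /s/; each receives one epenthetic vowel.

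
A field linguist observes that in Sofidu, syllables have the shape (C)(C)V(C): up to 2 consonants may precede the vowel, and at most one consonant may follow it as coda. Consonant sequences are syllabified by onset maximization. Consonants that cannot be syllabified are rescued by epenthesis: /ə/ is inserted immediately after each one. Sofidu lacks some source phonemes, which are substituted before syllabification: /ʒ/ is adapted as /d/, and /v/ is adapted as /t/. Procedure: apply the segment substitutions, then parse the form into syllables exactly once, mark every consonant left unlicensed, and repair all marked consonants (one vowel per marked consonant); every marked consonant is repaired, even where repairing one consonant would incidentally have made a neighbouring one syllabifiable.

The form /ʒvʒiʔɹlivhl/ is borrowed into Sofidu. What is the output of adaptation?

Substitution: /ʒ/ → /d/, /v/ → /t/, giving /dtdiʔɹlithl/.
Syllabifying with onset maximization leaves /d/, /h/, /l/ stranded (at most one coda consonant is licensed; onsets may contain at most 2 consonants).
Epenthesis after each stranded consonant: /d/ → /də/, /h/ → /hə/, /l/ → /lə/.

dətdiʔɹlithələ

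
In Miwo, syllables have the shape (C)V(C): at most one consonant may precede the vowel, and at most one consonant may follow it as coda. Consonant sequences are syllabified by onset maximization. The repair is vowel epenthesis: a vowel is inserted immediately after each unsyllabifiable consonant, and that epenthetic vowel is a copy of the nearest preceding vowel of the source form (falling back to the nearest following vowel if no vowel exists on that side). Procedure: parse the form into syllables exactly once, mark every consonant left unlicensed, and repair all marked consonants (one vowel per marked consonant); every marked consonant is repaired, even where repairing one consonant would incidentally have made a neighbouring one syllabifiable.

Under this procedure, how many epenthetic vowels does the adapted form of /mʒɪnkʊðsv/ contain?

3

The unsyllabifiable consonants are /m/, /s/, /v/; each receives one epenthetic vowel.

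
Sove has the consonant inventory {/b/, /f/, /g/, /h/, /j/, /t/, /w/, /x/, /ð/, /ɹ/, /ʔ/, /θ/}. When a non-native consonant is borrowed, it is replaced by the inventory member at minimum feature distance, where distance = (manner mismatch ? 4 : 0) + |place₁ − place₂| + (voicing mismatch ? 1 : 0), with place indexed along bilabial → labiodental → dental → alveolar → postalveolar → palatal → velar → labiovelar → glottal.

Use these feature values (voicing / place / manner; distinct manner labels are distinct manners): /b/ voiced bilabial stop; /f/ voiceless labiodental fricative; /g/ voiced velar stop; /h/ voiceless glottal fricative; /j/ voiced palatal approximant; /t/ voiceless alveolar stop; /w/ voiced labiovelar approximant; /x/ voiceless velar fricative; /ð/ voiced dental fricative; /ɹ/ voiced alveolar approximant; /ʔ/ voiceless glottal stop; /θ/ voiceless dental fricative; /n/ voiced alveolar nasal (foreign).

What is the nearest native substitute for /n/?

ɹ

/ɹ/ is closest: manner differs (nasal→approximant, +4), place distance 0 (alveolar→alveolar), same voicing; total 4. Next closest is /t/ at distance 5.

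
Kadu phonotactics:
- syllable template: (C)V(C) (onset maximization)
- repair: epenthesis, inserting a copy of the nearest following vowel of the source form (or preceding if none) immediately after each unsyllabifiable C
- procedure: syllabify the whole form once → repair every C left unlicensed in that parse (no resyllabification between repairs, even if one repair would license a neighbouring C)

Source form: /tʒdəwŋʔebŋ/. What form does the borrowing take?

təʒədəwŋeʔebŋe

The consonants /t/, /ʒ/, /ŋ/, /ŋ/ cannot be parsed into a legal (C)V(C) syllable (at most one coda consonant is licensed; onsets are limited to one consonant).
Epenthesis after each stranded consonant: /t/ → /tə/, /ʒ/ → /ʒə/, /ŋ/ → /ŋe/, /ŋ/ → /ŋe/.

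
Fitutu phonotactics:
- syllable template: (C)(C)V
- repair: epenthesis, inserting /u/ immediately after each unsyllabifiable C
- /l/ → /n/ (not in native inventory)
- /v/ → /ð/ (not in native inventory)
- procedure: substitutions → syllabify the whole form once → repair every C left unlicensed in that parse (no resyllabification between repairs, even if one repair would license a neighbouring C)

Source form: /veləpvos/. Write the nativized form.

Substitution: /v/ → /ð/, /l/ → /n/, giving /ðenəpðos/.
Under (C)(C)V, the unsyllabifiable consonants are /s/ (no codas are permitted; onsets may contain at most 2 consonants).
Each unlicensed consonant becomes the onset of a new syllable: /s/ → /su/.

ðenəpðosu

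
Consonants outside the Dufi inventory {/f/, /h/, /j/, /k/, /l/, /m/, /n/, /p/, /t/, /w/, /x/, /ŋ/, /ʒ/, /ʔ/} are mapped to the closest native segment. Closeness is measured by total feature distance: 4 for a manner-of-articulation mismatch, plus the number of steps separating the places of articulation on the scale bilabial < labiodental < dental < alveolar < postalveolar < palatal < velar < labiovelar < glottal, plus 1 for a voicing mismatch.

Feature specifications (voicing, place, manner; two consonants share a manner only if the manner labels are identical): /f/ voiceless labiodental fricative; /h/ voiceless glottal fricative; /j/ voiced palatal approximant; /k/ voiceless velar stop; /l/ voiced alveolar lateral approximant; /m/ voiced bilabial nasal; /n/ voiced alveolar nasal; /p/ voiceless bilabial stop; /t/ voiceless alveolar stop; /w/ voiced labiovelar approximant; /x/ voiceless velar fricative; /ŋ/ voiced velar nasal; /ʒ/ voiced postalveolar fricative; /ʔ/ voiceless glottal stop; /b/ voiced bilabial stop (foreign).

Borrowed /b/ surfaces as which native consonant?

p

/p/ is closest: same manner (stop), place distance 0 (bilabial→bilabial), voicing differs (+1); total 1. Next closest is /m/ at distance 4.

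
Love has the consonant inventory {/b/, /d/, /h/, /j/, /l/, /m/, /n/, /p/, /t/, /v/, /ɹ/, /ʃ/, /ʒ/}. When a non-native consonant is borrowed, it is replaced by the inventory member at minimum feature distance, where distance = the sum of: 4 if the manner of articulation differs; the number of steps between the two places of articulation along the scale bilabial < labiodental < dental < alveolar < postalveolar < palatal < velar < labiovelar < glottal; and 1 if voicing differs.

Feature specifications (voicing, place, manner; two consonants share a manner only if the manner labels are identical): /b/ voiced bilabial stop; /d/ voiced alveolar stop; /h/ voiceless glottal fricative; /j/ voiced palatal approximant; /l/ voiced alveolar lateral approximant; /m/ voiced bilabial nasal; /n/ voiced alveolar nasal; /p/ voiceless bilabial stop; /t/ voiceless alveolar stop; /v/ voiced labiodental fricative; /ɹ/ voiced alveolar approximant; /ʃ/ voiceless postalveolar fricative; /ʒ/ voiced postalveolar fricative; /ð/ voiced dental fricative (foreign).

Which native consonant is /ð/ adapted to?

v

/v/ is closest: same manner (fricative), place distance 1 (dental→labiodental), same voicing; total 1. Next closest is /ʒ/ at distance 2.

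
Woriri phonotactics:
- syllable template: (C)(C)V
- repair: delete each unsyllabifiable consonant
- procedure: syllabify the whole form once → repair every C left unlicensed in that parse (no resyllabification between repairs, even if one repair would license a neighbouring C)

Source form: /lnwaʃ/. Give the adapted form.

Under (C)(C)V, the unsyllabifiable consonants are /l/, /ʃ/ (no codas are permitted; onsets may contain at most 2 consonants).
Deletion applies to /l/, /ʃ/.

nwa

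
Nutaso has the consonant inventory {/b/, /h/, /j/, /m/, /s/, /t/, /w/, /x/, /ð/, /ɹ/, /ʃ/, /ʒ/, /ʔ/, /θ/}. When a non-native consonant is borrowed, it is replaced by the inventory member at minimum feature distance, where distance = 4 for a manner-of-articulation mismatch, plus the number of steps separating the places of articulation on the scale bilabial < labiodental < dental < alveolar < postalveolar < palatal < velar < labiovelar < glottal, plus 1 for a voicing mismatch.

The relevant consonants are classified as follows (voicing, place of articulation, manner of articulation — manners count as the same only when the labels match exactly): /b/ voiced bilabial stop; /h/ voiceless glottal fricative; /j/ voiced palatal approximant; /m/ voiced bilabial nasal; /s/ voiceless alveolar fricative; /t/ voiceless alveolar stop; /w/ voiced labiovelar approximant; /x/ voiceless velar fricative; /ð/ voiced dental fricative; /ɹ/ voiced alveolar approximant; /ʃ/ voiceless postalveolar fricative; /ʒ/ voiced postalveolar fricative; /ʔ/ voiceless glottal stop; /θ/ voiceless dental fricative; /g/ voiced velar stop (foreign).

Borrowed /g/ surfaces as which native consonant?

ʔ

/ʔ/ is closest: same manner (stop), place distance 2 (velar→glottal), voicing differs (+1); total 3. Next closest is /t/ at distance 4.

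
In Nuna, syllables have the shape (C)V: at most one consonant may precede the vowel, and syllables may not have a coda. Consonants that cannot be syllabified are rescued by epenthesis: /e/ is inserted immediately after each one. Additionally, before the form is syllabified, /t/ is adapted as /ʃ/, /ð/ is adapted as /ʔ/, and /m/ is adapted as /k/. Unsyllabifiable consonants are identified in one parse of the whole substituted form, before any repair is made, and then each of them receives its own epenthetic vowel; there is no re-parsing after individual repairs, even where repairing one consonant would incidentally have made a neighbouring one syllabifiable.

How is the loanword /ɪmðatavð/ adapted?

Substitution: /m/ → /k/, /ð/ → /ʔ/, /t/ → /ʃ/, giving /ɪkʔaʃavʔ/.
Syllabifying with onset maximization leaves /k/, /v/, /ʔ/ stranded (no codas are permitted; onsets are limited to one consonant).
Each unlicensed consonant becomes the onset of a new syllable: /k/ → /ke/, /v/ → /ve/, /ʔ/ → /ʔe/.

ɪkeʔaʃaveʔe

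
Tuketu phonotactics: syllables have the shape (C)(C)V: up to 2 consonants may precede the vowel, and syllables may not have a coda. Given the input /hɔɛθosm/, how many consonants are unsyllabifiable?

Syllabifying with onset maximization leaves /s/, /m/ stranded (no codas are permitted; onsets may contain at most 2 consonants).

2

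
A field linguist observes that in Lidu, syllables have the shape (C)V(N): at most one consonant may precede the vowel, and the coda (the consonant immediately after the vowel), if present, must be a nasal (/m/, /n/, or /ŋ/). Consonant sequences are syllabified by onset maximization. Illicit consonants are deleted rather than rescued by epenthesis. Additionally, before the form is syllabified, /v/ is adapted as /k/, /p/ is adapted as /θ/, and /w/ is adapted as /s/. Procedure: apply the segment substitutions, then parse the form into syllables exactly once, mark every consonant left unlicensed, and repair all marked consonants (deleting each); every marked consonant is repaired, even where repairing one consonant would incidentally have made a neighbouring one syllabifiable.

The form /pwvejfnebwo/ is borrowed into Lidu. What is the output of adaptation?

keneso

Substitution: /p/ → /θ/, /w/ → /s/, /v/ → /k/, giving /θskejfnebso/.
Syllabifying with onset maximization leaves /θ/, /s/, /j/, /f/, /b/ stranded (only a nasal (/m/, /n/, or /ŋ/) is licensed in coda position; onsets are limited to one consonant).
Deleting the stranded consonants removes /θ/, /s/, /j/, /f/, /b/.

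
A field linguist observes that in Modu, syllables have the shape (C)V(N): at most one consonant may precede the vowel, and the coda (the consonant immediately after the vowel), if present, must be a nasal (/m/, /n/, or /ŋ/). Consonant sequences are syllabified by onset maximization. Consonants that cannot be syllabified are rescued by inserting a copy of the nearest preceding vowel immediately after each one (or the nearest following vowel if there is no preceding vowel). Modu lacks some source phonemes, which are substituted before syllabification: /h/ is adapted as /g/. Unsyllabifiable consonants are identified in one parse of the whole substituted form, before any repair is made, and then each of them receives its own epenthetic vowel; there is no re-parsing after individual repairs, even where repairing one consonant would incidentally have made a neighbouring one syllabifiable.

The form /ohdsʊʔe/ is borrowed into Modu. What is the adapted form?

ogodosʊʔe

Substitution: /h/ → /g/, giving /ogdsʊʔe/.
Under (C)V(N), the unsyllabifiable consonants are /g/, /d/ (only a nasal (/m/, /n/, or /ŋ/) is licensed in coda position; onsets are limited to one consonant).
Each unlicensed consonant becomes the onset of a new syllable: /g/ → /go/, /d/ → /do/.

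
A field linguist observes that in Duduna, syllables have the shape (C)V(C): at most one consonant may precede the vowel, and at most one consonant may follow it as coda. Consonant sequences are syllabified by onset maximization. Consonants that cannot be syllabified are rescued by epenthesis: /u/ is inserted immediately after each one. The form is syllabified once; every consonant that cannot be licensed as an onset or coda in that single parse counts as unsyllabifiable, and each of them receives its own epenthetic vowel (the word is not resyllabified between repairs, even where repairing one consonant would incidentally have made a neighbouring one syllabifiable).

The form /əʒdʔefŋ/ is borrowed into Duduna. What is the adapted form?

əʒduʔefŋu

Under (C)V(C), the unsyllabifiable consonants are /d/, /ŋ/ (at most one coda consonant is licensed; onsets are limited to one consonant).
Epenthesis after each stranded consonant: /d/ → /du/, /ŋ/ → /ŋu/.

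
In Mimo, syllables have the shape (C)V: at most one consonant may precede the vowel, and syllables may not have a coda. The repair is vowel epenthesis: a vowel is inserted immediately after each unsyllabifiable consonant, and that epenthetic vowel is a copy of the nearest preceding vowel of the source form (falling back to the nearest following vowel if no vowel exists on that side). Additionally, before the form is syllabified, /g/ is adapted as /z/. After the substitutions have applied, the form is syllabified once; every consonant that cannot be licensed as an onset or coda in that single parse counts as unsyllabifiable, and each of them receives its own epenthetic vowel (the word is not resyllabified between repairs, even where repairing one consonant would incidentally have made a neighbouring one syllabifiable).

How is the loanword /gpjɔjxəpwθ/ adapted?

zɔpɔjɔjɔxəpəwəθə

Substitution: /g/ → /z/, giving /zpjɔjxəpwθ/.
The consonants /z/, /p/, /j/, /p/, /w/, /θ/ cannot be parsed into a legal (C)V syllable (no codas are permitted; onsets are limited to one consonant).
Inserting the epenthetic vowel yields /z/ → /zɔ/, /p/ → /pɔ/, /j/ → /jɔ/, /p/ → /pə/, /w/ → /wə/, /θ/ → /θə/.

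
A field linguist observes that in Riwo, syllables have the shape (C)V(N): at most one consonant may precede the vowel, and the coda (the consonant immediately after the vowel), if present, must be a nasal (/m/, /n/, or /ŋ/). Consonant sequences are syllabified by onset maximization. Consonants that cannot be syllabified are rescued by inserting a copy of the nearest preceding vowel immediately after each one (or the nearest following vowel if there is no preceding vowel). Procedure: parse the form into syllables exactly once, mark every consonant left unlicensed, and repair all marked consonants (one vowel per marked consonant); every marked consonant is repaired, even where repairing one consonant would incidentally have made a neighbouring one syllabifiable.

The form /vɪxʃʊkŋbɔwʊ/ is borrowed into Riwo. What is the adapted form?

Syllabifying with onset maximization leaves /x/, /k/, /ŋ/ stranded (only a nasal (/m/, /n/, or /ŋ/) is licensed in coda position; onsets are limited to one consonant).
Epenthesis after each stranded consonant: /x/ → /xɪ/, /k/ → /kʊ/, /ŋ/ → /ŋʊ/.

vɪxɪʃʊkʊŋʊbɔwʊ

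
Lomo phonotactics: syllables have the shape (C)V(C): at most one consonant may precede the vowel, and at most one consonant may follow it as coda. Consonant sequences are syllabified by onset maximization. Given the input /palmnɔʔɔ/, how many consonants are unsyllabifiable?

The consonants /m/ cannot be parsed into a legal (C)V(C) syllable (at most one coda consonant is licensed; onsets are limited to one consonant).

1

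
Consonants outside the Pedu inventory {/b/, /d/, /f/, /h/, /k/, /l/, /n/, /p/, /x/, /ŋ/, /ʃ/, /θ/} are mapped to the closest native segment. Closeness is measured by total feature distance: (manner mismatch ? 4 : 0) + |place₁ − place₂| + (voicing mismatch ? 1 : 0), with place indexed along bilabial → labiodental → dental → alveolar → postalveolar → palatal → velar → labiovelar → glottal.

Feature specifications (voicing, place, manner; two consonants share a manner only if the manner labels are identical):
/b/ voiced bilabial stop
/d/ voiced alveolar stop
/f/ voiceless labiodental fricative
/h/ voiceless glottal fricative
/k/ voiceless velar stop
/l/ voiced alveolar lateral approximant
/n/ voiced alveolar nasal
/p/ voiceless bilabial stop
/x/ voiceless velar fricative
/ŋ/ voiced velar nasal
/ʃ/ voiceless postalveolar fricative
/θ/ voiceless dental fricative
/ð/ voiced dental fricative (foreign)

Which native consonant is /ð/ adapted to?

θ

/θ/ is closest: same manner (fricative), place distance 0 (dental→dental), voicing differs (+1); total 1. Next closest is /f/ at distance 2.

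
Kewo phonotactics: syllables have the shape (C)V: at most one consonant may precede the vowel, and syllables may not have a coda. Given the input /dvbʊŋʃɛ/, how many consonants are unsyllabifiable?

The consonants /d/, /v/, /ŋ/ cannot be parsed into a legal (C)V syllable (no codas are permitted; onsets are limited to one consonant).

3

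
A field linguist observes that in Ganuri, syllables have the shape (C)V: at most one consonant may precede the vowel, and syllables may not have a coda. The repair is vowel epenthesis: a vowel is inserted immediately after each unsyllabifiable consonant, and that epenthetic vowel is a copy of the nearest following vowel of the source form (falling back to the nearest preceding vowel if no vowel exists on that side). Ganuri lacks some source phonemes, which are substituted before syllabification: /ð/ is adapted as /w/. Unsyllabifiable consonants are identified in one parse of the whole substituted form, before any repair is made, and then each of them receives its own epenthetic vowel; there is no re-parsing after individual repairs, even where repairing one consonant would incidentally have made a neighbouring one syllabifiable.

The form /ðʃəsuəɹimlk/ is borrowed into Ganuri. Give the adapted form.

Substitution: /ð/ → /w/, giving /wʃəsuəɹimlk/.
Syllabifying with onset maximization leaves /w/, /m/, /l/, /k/ stranded (no codas are permitted; onsets are limited to one consonant).
Epenthesis after each stranded consonant: /w/ → /wə/, /m/ → /mi/, /l/ → /li/, /k/ → /ki/.

wəʃəsuəɹimiliki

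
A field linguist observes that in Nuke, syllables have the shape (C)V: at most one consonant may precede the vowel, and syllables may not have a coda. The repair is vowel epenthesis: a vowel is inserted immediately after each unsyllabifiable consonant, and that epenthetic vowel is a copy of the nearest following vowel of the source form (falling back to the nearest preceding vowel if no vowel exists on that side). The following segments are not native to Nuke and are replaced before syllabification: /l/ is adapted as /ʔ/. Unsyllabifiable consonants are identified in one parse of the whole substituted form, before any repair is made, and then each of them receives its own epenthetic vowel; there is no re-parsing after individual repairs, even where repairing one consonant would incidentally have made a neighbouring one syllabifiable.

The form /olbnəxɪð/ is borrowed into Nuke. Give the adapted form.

Substitution: /l/ → /ʔ/, giving /oʔbnəxɪð/.
The consonants /ʔ/, /b/, /ð/ cannot be parsed into a legal (C)V syllable (no codas are permitted; onsets are limited to one consonant).
Inserting the epenthetic vowel yields /ʔ/ → /ʔə/, /b/ → /bə/, /ð/ → /ðɪ/.

oʔəbənəxɪðɪ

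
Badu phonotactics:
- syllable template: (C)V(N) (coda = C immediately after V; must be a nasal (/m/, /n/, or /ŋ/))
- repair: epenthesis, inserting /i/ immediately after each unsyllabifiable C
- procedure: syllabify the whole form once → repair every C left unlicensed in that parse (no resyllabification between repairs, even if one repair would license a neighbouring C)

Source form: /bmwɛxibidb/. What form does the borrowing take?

Syllabifying with onset maximization leaves /b/, /m/, /d/, /b/ stranded (only a nasal (/m/, /n/, or /ŋ/) is licensed in coda position; onsets are limited to one consonant).
Each unlicensed consonant becomes the onset of a new syllable: /b/ → /bi/, /m/ → /mi/, /d/ → /di/, /b/ → /bi/.

bimiwɛxibidibi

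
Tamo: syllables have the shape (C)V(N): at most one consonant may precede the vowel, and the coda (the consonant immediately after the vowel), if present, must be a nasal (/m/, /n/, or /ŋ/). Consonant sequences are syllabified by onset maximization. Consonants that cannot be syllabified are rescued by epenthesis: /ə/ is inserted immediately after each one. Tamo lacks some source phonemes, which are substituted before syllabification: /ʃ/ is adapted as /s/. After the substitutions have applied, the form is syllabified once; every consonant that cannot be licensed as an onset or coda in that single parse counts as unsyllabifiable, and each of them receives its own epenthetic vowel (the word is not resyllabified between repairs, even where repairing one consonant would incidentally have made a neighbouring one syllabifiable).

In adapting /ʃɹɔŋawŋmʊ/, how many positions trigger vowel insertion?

3

After substitution the input is /sɹɔŋawŋmʊ/.
The unsyllabifiable consonants are /s/, /w/, /ŋ/; each receives one epenthetic vowel.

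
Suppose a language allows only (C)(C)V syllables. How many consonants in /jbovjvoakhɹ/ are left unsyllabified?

Under (C)(C)V, the unsyllabifiable consonants are /v/, /k/, /h/, /ɹ/ (no codas are permitted; onsets may contain at most 2 consonants).

4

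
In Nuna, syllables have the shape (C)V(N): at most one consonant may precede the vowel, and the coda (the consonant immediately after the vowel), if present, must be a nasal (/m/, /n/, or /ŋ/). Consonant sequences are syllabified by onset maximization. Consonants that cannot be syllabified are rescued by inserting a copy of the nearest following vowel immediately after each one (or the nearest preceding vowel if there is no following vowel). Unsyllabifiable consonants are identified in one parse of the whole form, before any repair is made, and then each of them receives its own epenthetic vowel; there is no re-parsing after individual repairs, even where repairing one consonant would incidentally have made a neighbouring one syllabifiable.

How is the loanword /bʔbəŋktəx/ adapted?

The consonants /b/, /ʔ/, /k/, /x/ cannot be parsed into a legal (C)V(N) syllable (only a nasal (/m/, /n/, or /ŋ/) is licensed in coda position; onsets are limited to one consonant).
Inserting the epenthetic vowel yields /b/ → /bə/, /ʔ/ → /ʔə/, /k/ → /kə/, /x/ → /xə/.

bəʔəbəŋkətəxə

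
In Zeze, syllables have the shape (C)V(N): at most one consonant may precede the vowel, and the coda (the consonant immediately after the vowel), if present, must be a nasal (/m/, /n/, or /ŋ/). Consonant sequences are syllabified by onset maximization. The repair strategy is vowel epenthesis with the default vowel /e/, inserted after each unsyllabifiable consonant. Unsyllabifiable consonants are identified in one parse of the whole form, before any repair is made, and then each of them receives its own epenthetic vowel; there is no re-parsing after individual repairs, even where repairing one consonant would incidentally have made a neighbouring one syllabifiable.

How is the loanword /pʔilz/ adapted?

peʔileze

Syllabifying with onset maximization leaves /p/, /l/, /z/ stranded (only a nasal (/m/, /n/, or /ŋ/) is licensed in coda position; onsets are limited to one consonant).
Inserting the epenthetic vowel yields /p/ → /pe/, /l/ → /le/, /z/ → /ze/.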